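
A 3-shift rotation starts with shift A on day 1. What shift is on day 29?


Shift B

Shifts: A, B, C
Start: A (index 0)
Day 29: (0 + 29 - 1) mod 3
= 28 mod 3
= 1
Index 1 → shift B


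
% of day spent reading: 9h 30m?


39.6%

Time: 570 minutes
Day: 1440 minutes
Percentage = (570/1440) × 100 ≈ 39.6%


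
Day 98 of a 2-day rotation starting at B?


Shift A

Shifts: A, B
Start: B (index 1)
Day 98: (1 + 98 - 1) mod 2
= 98 mod 2
= 0
Index 0 → shift A


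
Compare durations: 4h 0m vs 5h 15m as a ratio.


16:21 (0.76)

Duration 1: 240 minutes
Duration 2: 315 minutes
Ratio = 240:315
GCD = 15
Simplified = 16:21
As a decimal: 16/21 ≈ 0.76


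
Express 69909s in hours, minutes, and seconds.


Hours: 69909 ÷ 3600 = 19 remainder 1509
Minutes: 1509 ÷ 60 = 25 remainder 9
Seconds: 9

19h 25m 9s


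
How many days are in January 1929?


Month: January (month 1)
January has 31 days

31 days


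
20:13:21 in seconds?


72801 seconds

Hours: 20 × 3600 = 72000
Minutes: 13 × 60 = 780
Seconds: 21
Total = 72000 + 780 + 21 = 72801


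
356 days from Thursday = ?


Start: Thursday (index 3)
(3 + 356) mod 7
= 359 mod 7
= 2
Index 2 → Wednesday

Wednesday


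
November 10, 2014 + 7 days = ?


November 17, 2014

Start: November 10, 2014
Add 7 days
November 10 + 7 = November 17, 2014


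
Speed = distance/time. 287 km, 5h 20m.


Distance: 287 km
Time: 5h 20m = 320 min = 320/60 = 16/3 hours
Speed = 287 ÷ (16/3) = 287 × 3 / 16 = 861/16 ≈ 53.8 km/h

53.8 km/h


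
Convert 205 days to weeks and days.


29 weeks 2 days

Weeks: 205 ÷ 7 = 29 remainder 2


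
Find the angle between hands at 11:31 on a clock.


159.5°

Hour hand = 11×30 + 31×0.5 = 345.5°
Minute hand = 31×6 = 186°
Difference = |345.5 - 186| = 159.5°


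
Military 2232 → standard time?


10:32 PM

Hour: 22
22 - 12 = 10 → PM


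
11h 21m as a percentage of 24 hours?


Total minutes: 11×60 + 21 = 681
Day = 24×60 = 1440 minutes
Fraction = 681/1440 ≈ 0.4729
As a percentage: 681/1440 × 100 ≈ 47.29%

0.4729 (47.29%)


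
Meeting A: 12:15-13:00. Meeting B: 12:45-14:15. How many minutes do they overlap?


Meeting A: 735-780 (in minutes from midnight)
Meeting B: 765-855
Overlap start = max(735, 765) = 765
Overlap end = min(780, 855) = 780
Overlap = max(0, 780 - 765) = 15 min

15 minutes


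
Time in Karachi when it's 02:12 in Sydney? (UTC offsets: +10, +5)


21:12 (previous day)

Time difference = UTC+5 - UTC+10 = -5 hours
New hour = (2 -5) mod 24
= -3 mod 24 = 21
Minutes unchanged → 21:12; -3 < 0 → previous day


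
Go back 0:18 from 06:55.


Start: 415 minutes from midnight
Subtract: 18 minutes
Remaining: 415 - 18 = 397
Hours: 6, Minutes: 37

06:37


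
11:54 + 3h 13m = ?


15:07

Start: 714 minutes from midnight
Add: 193 minutes
Total: 907 minutes
Hours: 907 ÷ 60 = 15 remainder 7


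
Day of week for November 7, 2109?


Thursday

Zeller's congruence:
q=7, m=11, k=9, j=21
h = (7 + ⌊13×12/5⌋ + 9 + ⌊9/4⌋ + ⌊21/4⌋ - 2×21) mod 7
= (7 + 31 + 9 + 2 + 5 - 42) mod 7
= 12 mod 7 = 5
h=5 → Thursday


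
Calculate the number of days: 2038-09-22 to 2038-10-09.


From September 22, 2038 to October 9, 2038
Rest of September 2038: 30 - 22 = 8
Days into October 2038: 9
Total = 8 + 9 = 17 days

17 days


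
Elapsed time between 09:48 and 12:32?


2h 44m

End time in minutes: 12×60 + 32 = 752
Start time in minutes: 9×60 + 48 = 588
Difference = 752 - 588 = 164 minutes
= 2 hours 44 minutes


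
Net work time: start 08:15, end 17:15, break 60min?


Total time = (17×60+15) - (8×60+15)
= 1035 - 495 = 540 min
Minus break: 540 - 60 = 480 min
= 8h 0m

8h 0m (480 minutes)


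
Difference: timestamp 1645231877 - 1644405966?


825911 seconds (229.4 hours / 9.56 days)

Difference = 1645231877 - 1644405966 = 825911 seconds
In hours: 825911 / 3600 ≈ 229.4
In days: 825911 / 86400 ≈ 9.56


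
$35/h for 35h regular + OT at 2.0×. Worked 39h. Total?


$1505.00

Regular: 35h × $35 = $1225.00
Overtime: 39 - 35 = 4h
OT pay: 4h × $35 × 2.0 = $280.00
Total = $1225.00 + $280.00 = $1505.00


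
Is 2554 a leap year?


Rules: divisible by 4 AND (not by 100 OR by 400)
2554 ÷ 4 = 638 remainder 2 → not divisible by 4
Not divisible by 4 → not a leap year

No


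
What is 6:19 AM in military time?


06:19

Input: 6:19 AM
AM hour stays: 6


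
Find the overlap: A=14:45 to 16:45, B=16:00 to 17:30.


Meeting A: 885-1005 (in minutes from midnight)
Meeting B: 960-1050
Overlap start = max(885, 960) = 960
Overlap end = min(1005, 1050) = 1005
Overlap = max(0, 1005 - 960) = 45 min

45 minutes


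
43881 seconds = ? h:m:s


Hours: 43881 ÷ 3600 = 12 remainder 681
Minutes: 681 ÷ 60 = 11 remainder 21
Seconds: 21

12h 11m 21s


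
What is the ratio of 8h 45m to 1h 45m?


5:1 (5.00)

Duration 1: 525 minutes
Duration 2: 105 minutes
Ratio = 525:105
GCD = 105
Simplified = 5:1
As a decimal: 5/1 = 5.00


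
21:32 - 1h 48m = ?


19:44

Start: 1292 minutes from midnight
Subtract: 108 minutes
Remaining: 1292 - 108 = 1184
Hours: 19, Minutes: 44


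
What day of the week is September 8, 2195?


Zeller's congruence:
q=8, m=9, k=95, j=21
h = (8 + ⌊13×10/5⌋ + 95 + ⌊95/4⌋ + ⌊21/4⌋ - 2×21) mod 7
= (8 + 26 + 95 + 23 + 5 - 42) mod 7
= 115 mod 7 = 3
h=3 → Tuesday

Tuesday


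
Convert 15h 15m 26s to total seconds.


Hours: 15 × 3600 = 54000
Minutes: 15 × 60 = 900
Seconds: 26
Total = 54000 + 900 + 26 = 54926

54926 seconds


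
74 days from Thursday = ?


Monday

Start: Thursday (index 3)
(3 + 74) mod 7
= 77 mod 7
= 0
Index 0 → Monday


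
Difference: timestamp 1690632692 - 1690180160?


Difference = 1690632692 - 1690180160 = 452532 seconds
In hours: 452532 / 3600 ≈ 125.7
In days: 452532 / 86400 ≈ 5.24

452532 seconds (125.7 hours / 5.24 days)


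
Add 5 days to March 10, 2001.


March 15, 2001

Start: March 10, 2001
Add 5 days
March 10 + 5 = March 15, 2001


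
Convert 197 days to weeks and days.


28 weeks 1 days

Weeks: 197 ÷ 7 = 28 remainder 1


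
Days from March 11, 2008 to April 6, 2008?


From March 11, 2008 to April 6, 2008
Rest of March 2008: 31 - 11 = 20
Days into April 2008: 6
Total = 20 + 6 = 26 days

26 days


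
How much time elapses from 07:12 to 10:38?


End time in minutes: 10×60 + 38 = 638
Start time in minutes: 7×60 + 12 = 432
Difference = 638 - 432 = 206 minutes
= 3 hours 26 minutes

3h 26m


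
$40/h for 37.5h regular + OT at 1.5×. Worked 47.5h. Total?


Regular: 37.5h × $40 = $1500.00
Overtime: 47.5 - 37.5 = 10.0h
OT pay: 10.0h × $40 × 1.5 = $600.00
Total = $1500.00 + $600.00 = $2100.00

$2100.00


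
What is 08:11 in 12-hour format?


8:11 AM

Hour: 8
8 < 12 → AM


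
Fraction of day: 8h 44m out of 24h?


0.3639 (36.39%)

Total minutes: 8×60 + 44 = 524
Day = 24×60 = 1440 minutes
Fraction = 524/1440 ≈ 0.3639
As a percentage: 524/1440 × 100 ≈ 36.39%


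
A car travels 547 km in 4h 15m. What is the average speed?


Distance: 547 km
Time: 4h 15m = 255 min = 255/60 = 17/4 hours
Speed = 547 ÷ (17/4) = 547 × 4 / 17 = 2188/17 ≈ 128.7 km/h

128.7 km/h


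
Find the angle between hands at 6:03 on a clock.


163.5°

Hour hand = 6×30 + 3×0.5 = 181.5°
Minute hand = 3×6 = 18°
Difference = |181.5 - 18| = 163.5°


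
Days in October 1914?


Month: October (month 10)
October has 31 days

31 days


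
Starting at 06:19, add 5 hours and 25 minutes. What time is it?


Start: 379 minutes from midnight
Add: 325 minutes
Total: 704 minutes
Hours: 704 ÷ 60 = 11 remainder 44

11:44


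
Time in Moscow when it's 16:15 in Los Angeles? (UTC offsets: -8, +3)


03:15 (next day)

Time difference = UTC+3 - UTC-8 = +11 hours
New hour = (16 + 11) mod 24
= 27 mod 24 = 3
Minutes unchanged → 03:15; 27 ≥ 24 → next day


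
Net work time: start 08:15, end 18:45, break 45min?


Total time = (18×60+45) - (8×60+15)
= 1125 - 495 = 630 min
Minus break: 630 - 45 = 585 min
= 9h 45m

9h 45m (585 minutes)


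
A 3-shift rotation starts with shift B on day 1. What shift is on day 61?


Shifts: A, B, C
Start: B (index 1)
Day 61: (1 + 61 - 1) mod 3
= 61 mod 3
= 1
Index 1 → shift B

Shift B


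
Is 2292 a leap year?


Rules: divisible by 4 AND (not by 100 OR by 400)
2292 ÷ 4 = 573 exactly → divisible by 4
2292 ÷ 100 = 22 remainder 92 → not divisible by 100
Divisible by 4 but not by 100 → leap year

Yes


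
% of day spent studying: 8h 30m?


35.4%

Time: 510 minutes
Day: 1440 minutes
Percentage = (510/1440) × 100 ≈ 35.4%


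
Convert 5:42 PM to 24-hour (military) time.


17:42

Input: 5:42 PM
PM: 5 + 12 = 17


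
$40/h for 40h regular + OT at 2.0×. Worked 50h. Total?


Regular: 40h × $40 = $1600.00
Overtime: 50 - 40 = 10h
OT pay: 10h × $40 × 2.0 = $800.00
Total = $1600.00 + $800.00 = $2400.00

$2400.00


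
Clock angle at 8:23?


113.5°

Hour hand = 8×30 + 23×0.5 = 251.5°
Minute hand = 23×6 = 138°
Difference = |251.5 - 138| = 113.5°


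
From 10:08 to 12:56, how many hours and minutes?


End time in minutes: 12×60 + 56 = 776
Start time in minutes: 10×60 + 8 = 608
Difference = 776 - 608 = 168 minutes
= 2 hours 48 minutes

2h 48m


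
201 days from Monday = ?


Saturday

Start: Monday (index 0)
(0 + 201) mod 7
= 201 mod 7
= 5
Index 5 → Saturday


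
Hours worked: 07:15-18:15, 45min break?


10h 15m (615 minutes)

Total time = (18×60+15) - (7×60+15)
= 1095 - 435 = 660 min
Minus break: 660 - 45 = 615 min
= 10h 15m


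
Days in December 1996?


31 days

Month: December (month 12)
December has 31 days


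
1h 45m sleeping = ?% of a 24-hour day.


Time: 105 minutes
Day: 1440 minutes
Percentage = (105/1440) × 100 ≈ 7.3%

7.3%


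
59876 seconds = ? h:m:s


Hours: 59876 ÷ 3600 = 16 remainder 2276
Minutes: 2276 ÷ 60 = 37 remainder 56
Seconds: 56

16h 37m 56s


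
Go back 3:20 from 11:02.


Start: 662 minutes from midnight
Subtract: 200 minutes
Remaining: 662 - 200 = 462
Hours: 7, Minutes: 42

07:42


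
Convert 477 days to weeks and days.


68 weeks 1 days

Weeks: 477 ÷ 7 = 68 remainder 1


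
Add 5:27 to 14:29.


Start: 869 minutes from midnight
Add: 327 minutes
Total: 1196 minutes
Hours: 1196 ÷ 60 = 19 remainder 56

19:56


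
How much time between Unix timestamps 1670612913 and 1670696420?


83507 seconds (23.2 hours / 0.97 days)

Difference = 1670696420 - 1670612913 = 83507 seconds
In hours: 83507 / 3600 ≈ 23.2
In days: 83507 / 86400 ≈ 0.97


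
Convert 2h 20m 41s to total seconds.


8441 seconds

Hours: 2 × 3600 = 7200
Minutes: 20 × 60 = 1200
Seconds: 41
Total = 7200 + 1200 + 41 = 8441


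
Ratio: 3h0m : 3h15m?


Duration 1: 180 minutes
Duration 2: 195 minutes
Ratio = 180:195
GCD = 15
Simplified = 12:13
As a decimal: 12/13 ≈ 0.92

12:13 (0.92)


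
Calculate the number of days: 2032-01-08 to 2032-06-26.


From January 8, 2032 to June 26, 2032
Rest of January 2032: 31 - 8 = 23
Full months: February 2032 29, March 31, April 30, May 31
Days into June 2032: 26
Total = 23 + 29 + 31 + 30 + 31 + 26 = 170 days

170 days


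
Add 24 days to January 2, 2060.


Start: January 2, 2060
Add 24 days
January 2 + 24 = January 26, 2060

January 26, 2060


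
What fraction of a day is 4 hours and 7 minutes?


0.1715 (17.15%)

Total minutes: 4×60 + 7 = 247
Day = 24×60 = 1440 minutes
Fraction = 247/1440 ≈ 0.1715
As a percentage: 247/1440 × 100 ≈ 17.15%


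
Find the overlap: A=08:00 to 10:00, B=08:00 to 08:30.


Meeting A: 480-600 (in minutes from midnight)
Meeting B: 480-510
Overlap start = max(480, 480) = 480
Overlap end = min(600, 510) = 510
Overlap = max(0, 510 - 480) = 30 min

30 minutes


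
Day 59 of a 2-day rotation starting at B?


Shift B

Shifts: A, B
Start: B (index 1)
Day 59: (1 + 59 - 1) mod 2
= 59 mod 2
= 1
Index 1 → shift B


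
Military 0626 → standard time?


Hour: 6
6 < 12 → AM

6:26 AM


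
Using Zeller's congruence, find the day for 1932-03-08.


Zeller's congruence:
q=8, m=3, k=32, j=19
h = (8 + ⌊13×4/5⌋ + 32 + ⌊32/4⌋ + ⌊19/4⌋ - 2×19) mod 7
= (8 + 10 + 32 + 8 + 4 - 38) mod 7
= 24 mod 7 = 3
h=3 → Tuesday

Tuesday


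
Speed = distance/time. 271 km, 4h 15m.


63.8 km/h

Distance: 271 km
Time: 4h 15m = 255 min = 255/60 = 17/4 hours
Speed = 271 ÷ (17/4) = 271 × 4 / 17 = 1084/17 ≈ 63.8 km/h


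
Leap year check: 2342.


Rules: divisible by 4 AND (not by 100 OR by 400)
2342 ÷ 4 = 585 remainder 2 → not divisible by 4
Not divisible by 4 → not a leap year

No


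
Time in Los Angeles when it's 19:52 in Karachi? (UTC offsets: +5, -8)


Time difference = UTC-8 - UTC+5 = -13 hours
New hour = (19 -13) mod 24
= 6 mod 24 = 6
Minutes unchanged → 06:52

06:52


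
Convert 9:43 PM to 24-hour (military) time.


21:43

Input: 9:43 PM
PM: 9 + 12 = 21


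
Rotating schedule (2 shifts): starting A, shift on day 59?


Shifts: A, B
Start: A (index 0)
Day 59: (0 + 59 - 1) mod 2
= 58 mod 2
= 0
Index 0 → shift A

Shift A


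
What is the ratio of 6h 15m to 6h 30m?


25:26 (0.96)

Duration 1: 375 minutes
Duration 2: 390 minutes
Ratio = 375:390
GCD = 15
Simplified = 25:26
As a decimal: 25/26 ≈ 0.96


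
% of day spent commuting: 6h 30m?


Time: 390 minutes
Day: 1440 minutes
Percentage = (390/1440) × 100 ≈ 27.1%

27.1%


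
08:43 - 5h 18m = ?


Start: 523 minutes from midnight
Subtract: 318 minutes
Remaining: 523 - 318 = 205
Hours: 3, Minutes: 25

03:25


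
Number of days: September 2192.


30 days

Month: September (month 9)
September has 30 days


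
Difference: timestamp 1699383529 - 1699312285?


71244 seconds (19.8 hours / 0.82 days)

Difference = 1699383529 - 1699312285 = 71244 seconds
In hours: 71244 / 3600 ≈ 19.8
In days: 71244 / 86400 ≈ 0.82


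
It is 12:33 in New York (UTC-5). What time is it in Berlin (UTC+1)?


Time difference = UTC+1 - UTC-5 = +6 hours
New hour = (12 + 6) mod 24
= 18 mod 24 = 18
Minutes unchanged → 18:33

18:33


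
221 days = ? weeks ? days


31 weeks 4 days

Weeks: 221 ÷ 7 = 31 remainder 4


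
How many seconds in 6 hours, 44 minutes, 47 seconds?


24287 seconds

Hours: 6 × 3600 = 21600
Minutes: 44 × 60 = 2640
Seconds: 47
Total = 21600 + 2640 + 47 = 24287


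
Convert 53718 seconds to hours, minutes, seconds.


14h 55m 18s

Hours: 53718 ÷ 3600 = 14 remainder 3318
Minutes: 3318 ÷ 60 = 55 remainder 18
Seconds: 18


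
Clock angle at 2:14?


17.0°

Hour hand = 2×30 + 14×0.5 = 67.0°
Minute hand = 14×6 = 84°
Difference = |67.0 - 84| = 17.0°


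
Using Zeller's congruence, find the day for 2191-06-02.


Thursday

Zeller's congruence:
q=2, m=6, k=91, j=21
h = (2 + ⌊13×7/5⌋ + 91 + ⌊91/4⌋ + ⌊21/4⌋ - 2×21) mod 7
= (2 + 18 + 91 + 22 + 5 - 42) mod 7
= 96 mod 7 = 5
h=5 → Thursday


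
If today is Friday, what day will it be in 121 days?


Sunday

Start: Friday (index 4)
(4 + 121) mod 7
= 125 mod 7
= 6
Index 6 → Sunday


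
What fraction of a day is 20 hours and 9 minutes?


0.8396 (83.96%)

Total minutes: 20×60 + 9 = 1209
Day = 24×60 = 1440 minutes
Fraction = 1209/1440 ≈ 0.8396
As a percentage: 1209/1440 × 100 ≈ 83.96%


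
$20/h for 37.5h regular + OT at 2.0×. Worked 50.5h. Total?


Regular: 37.5h × $20 = $750.00
Overtime: 50.5 - 37.5 = 13.0h
OT pay: 13.0h × $20 × 2.0 = $520.00
Total = $750.00 + $520.00 = $1270.00

$1270.00


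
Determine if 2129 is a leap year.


No

Rules: divisible by 4 AND (not by 100 OR by 400)
2129 ÷ 4 = 532 remainder 1 → not divisible by 4
Not divisible by 4 → not a leap year


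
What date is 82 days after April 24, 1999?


Start: April 24, 1999
Add 82 days
April 24 → May 1: 30 - 24 + 1 = 7 days (82 - 7 = 75 left)
May 1 → June 1: 31 - 1 + 1 = 31 days (75 - 31 = 44 left)
June 1 → July 1: 30 - 1 + 1 = 30 days (44 - 30 = 14 left)
July 1 + 14 = July 15, 1999

July 15, 1999


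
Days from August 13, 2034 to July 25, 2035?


From August 13, 2034 to July 25, 2035
Rest of August 2034: 31 - 13 = 18
Full months: September 30, October 31, November 30, December 31, January 31, February 2035 28, March 31, April 30, May 31, June 30
Days into July 2035: 25
Total = 18 + 30 + 31 + 30 + 31 + 31 + 28 + 31 + 30 + 31 + 30 + 25 = 346 days

346 days


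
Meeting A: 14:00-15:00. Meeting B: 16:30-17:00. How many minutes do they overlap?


0 minutes

Meeting A: 840-900 (in minutes from midnight)
Meeting B: 990-1020
Overlap start = max(840, 990) = 990
Overlap end = min(900, 1020) = 900
Overlap = max(0, 900 - 990) = 0 min


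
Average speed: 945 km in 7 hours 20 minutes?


Distance: 945 km
Time: 7h 20m = 440 min = 440/60 = 22/3 hours
Speed = 945 ÷ (22/3) = 945 × 3 / 22 = 2835/22 ≈ 128.9 km/h

128.9 km/h


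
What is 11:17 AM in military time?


11:17

Input: 11:17 AM
AM hour stays: 11


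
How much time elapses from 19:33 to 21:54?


2h 21m

End time in minutes: 21×60 + 54 = 1314
Start time in minutes: 19×60 + 33 = 1173
Difference = 1314 - 1173 = 141 minutes
= 2 hours 21 minutes


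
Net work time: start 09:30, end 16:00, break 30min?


6h 0m (360 minutes)

Total time = (16×60+0) - (9×60+30)
= 960 - 570 = 390 min
Minus break: 390 - 30 = 360 min
= 6h 0m


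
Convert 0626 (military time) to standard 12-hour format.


Hour: 6
6 < 12 → AM

6:26 AM


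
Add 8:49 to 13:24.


22:13

Start: 804 minutes from midnight
Add: 529 minutes
Total: 1333 minutes
Hours: 1333 ÷ 60 = 22 remainder 13


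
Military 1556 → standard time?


3:56 PM

Hour: 15
15 - 12 = 3 → PM


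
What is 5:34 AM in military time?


05:34

Input: 5:34 AM
AM hour stays: 5


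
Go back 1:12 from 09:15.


08:03

Start: 555 minutes from midnight
Subtract: 72 minutes
Remaining: 555 - 72 = 483
Hours: 8, Minutes: 3


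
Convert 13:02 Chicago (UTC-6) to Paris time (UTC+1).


Time difference = UTC+1 - UTC-6 = +7 hours
New hour = (13 + 7) mod 24
= 20 mod 24 = 20
Minutes unchanged → 20:02

20:02


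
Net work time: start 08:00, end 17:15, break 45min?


8h 30m (510 minutes)

Total time = (17×60+15) - (8×60+0)
= 1035 - 480 = 555 min
Minus break: 555 - 45 = 510 min
= 8h 30m


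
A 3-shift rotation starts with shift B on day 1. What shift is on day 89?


Shifts: A, B, C
Start: B (index 1)
Day 89: (1 + 89 - 1) mod 3
= 89 mod 3
= 2
Index 2 → shift C

Shift C


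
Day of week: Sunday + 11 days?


Thursday

Start: Sunday (index 6)
(6 + 11) mod 7
= 17 mod 7
= 3
Index 3 → Thursday


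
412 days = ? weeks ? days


58 weeks 6 days

Weeks: 412 ÷ 7 = 58 remainder 6


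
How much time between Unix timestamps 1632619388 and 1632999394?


Difference = 1632999394 - 1632619388 = 380006 seconds
In hours: 380006 / 3600 ≈ 105.6
In days: 380006 / 86400 ≈ 4.40

380006 seconds (105.6 hours / 4.40 days)


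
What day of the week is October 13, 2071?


Zeller's congruence:
q=13, m=10, k=71, j=20
h = (13 + ⌊13×11/5⌋ + 71 + ⌊71/4⌋ + ⌊20/4⌋ - 2×20) mod 7
= (13 + 28 + 71 + 17 + 5 - 40) mod 7
= 94 mod 7 = 3
h=3 → Tuesday

Tuesday


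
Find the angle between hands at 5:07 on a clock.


Hour hand = 5×30 + 7×0.5 = 153.5°
Minute hand = 7×6 = 42°
Difference = |153.5 - 42| = 111.5°

111.5°


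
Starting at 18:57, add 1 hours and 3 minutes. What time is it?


Start: 1137 minutes from midnight
Add: 63 minutes
Total: 1200 minutes
Hours: 1200 ÷ 60 = 20 remainder 0

20:00


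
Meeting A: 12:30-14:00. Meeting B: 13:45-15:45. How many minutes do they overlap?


15 minutes

Meeting A: 750-840 (in minutes from midnight)
Meeting B: 825-945
Overlap start = max(750, 825) = 825
Overlap end = min(840, 945) = 840
Overlap = max(0, 840 - 825) = 15 min


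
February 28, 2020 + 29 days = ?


Start: February 28, 2020
Add 29 days
February 28 → March 1: 29 - 28 + 1 = 2 days (29 - 2 = 27 left)
March 1 + 27 = March 28, 2020

March 28, 2020


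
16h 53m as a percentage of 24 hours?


0.7035 (70.35%)

Total minutes: 16×60 + 53 = 1013
Day = 24×60 = 1440 minutes
Fraction = 1013/1440 ≈ 0.7035
As a percentage: 1013/1440 × 100 ≈ 70.35%


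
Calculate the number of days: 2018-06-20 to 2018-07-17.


27 days

From June 20, 2018 to July 17, 2018
Rest of June 2018: 30 - 20 = 10
Days into July 2018: 17
Total = 10 + 17 = 27 days


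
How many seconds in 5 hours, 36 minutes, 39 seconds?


20199 seconds

Hours: 5 × 3600 = 18000
Minutes: 36 × 60 = 2160
Seconds: 39
Total = 18000 + 2160 + 39 = 20199


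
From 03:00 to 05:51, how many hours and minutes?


End time in minutes: 5×60 + 51 = 351
Start time in minutes: 3×60 + 0 = 180
Difference = 351 - 180 = 171 minutes
= 2 hours 51 minutes

2h 51m


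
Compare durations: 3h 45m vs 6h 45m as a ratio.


Duration 1: 225 minutes
Duration 2: 405 minutes
Ratio = 225:405
GCD = 45
Simplified = 5:9
As a decimal: 5/9 ≈ 0.56

5:9 (0.56)


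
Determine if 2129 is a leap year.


No

Rules: divisible by 4 AND (not by 100 OR by 400)
2129 ÷ 4 = 532 remainder 1 → not divisible by 4
Not divisible by 4 → not a leap year


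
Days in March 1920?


31 days

Month: March (month 3)
March has 31 days


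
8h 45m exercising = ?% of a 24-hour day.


Time: 525 minutes
Day: 1440 minutes
Percentage = (525/1440) × 100 ≈ 36.5%

36.5%


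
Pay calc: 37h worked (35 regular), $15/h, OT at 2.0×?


Regular: 35h × $15 = $525.00
Overtime: 37 - 35 = 2h
OT pay: 2h × $15 × 2.0 = $60.00
Total = $525.00 + $60.00 = $585.00

$585.00


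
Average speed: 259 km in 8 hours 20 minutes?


31.1 km/h

Distance: 259 km
Time: 8h 20m = 500 min = 500/60 = 25/3 hours
Speed = 259 ÷ (25/3) = 259 × 3 / 25 = 777/25 ≈ 31.1 km/h


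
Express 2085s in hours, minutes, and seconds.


0h 34m 45s

Hours: 2085 ÷ 3600 = 0 remainder 2085
Minutes: 2085 ÷ 60 = 34 remainder 45
Seconds: 45


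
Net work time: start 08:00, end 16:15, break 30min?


Total time = (16×60+15) - (8×60+0)
= 975 - 480 = 495 min
Minus break: 495 - 30 = 465 min
= 7h 45m

7h 45m (465 minutes)


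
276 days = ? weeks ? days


Weeks: 276 ÷ 7 = 39 remainder 3

39 weeks 3 days


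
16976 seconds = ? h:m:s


Hours: 16976 ÷ 3600 = 4 remainder 2576
Minutes: 2576 ÷ 60 = 42 remainder 56
Seconds: 56

4h 42m 56s


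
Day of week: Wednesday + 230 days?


Start: Wednesday (index 2)
(2 + 230) mod 7
= 232 mod 7
= 1
Index 1 → Tuesday

Tuesday


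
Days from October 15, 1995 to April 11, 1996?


From October 15, 1995 to April 11, 1996
Rest of October 1995: 31 - 15 = 16
Full months: November 30, December 31, January 31, February 1996 29, March 31
Days into April 1996: 11
Total = 16 + 30 + 31 + 31 + 29 + 31 + 11 = 179 days

179 days


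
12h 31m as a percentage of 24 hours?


Total minutes: 12×60 + 31 = 751
Day = 24×60 = 1440 minutes
Fraction = 751/1440 ≈ 0.5215
As a percentage: 751/1440 × 100 ≈ 52.15%

0.5215 (52.15%)


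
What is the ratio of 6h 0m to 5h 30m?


12:11 (1.09)

Duration 1: 360 minutes
Duration 2: 330 minutes
Ratio = 360:330
GCD = 30
Simplified = 12:11
As a decimal: 12/11 ≈ 1.09


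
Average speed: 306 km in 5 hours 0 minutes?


61.2 km/h

Distance: 306 km
Time: 5 hours
Speed = 306 / 5 = 61.2 km/h


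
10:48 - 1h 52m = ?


08:56

Start: 648 minutes from midnight
Subtract: 112 minutes
Remaining: 648 - 112 = 536
Hours: 8, Minutes: 56


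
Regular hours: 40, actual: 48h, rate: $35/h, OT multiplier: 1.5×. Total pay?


$1820.00

Regular: 40h × $35 = $1400.00
Overtime: 48 - 40 = 8h
OT pay: 8h × $35 × 1.5 = $420.00
Total = $1400.00 + $420.00 = $1820.00


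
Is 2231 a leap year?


No

Rules: divisible by 4 AND (not by 100 OR by 400)
2231 ÷ 4 = 557 remainder 3 → not divisible by 4
Not divisible by 4 → not a leap year


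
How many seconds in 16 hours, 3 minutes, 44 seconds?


57824 seconds

Hours: 16 × 3600 = 57600
Minutes: 3 × 60 = 180
Seconds: 44
Total = 57600 + 180 + 44 = 57824


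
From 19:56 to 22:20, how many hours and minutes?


End time in minutes: 22×60 + 20 = 1340
Start time in minutes: 19×60 + 56 = 1196
Difference = 1340 - 1196 = 144 minutes
= 2 hours 24 minutes

2h 24m


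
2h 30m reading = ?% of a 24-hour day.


Time: 150 minutes
Day: 1440 minutes
Percentage = (150/1440) × 100 ≈ 10.4%

10.4%


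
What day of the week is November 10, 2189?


Zeller's congruence:
q=10, m=11, k=89, j=21
h = (10 + ⌊13×12/5⌋ + 89 + ⌊89/4⌋ + ⌊21/4⌋ - 2×21) mod 7
= (10 + 31 + 89 + 22 + 5 - 42) mod 7
= 115 mod 7 = 3
h=3 → Tuesday

Tuesday


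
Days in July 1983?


31 days

Month: July (month 7)
July has 31 days


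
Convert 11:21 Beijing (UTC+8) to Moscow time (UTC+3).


06:21

Time difference = UTC+3 - UTC+8 = -5 hours
New hour = (11 -5) mod 24
= 6 mod 24 = 6
Minutes unchanged → 06:21


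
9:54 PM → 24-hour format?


21:54

Input: 9:54 PM
PM: 9 + 12 = 21


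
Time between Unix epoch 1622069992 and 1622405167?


Difference = 1622405167 - 1622069992 = 335175 seconds
In hours: 335175 / 3600 ≈ 93.1
In days: 335175 / 86400 ≈ 3.88

335175 seconds (93.1 hours / 3.88 days)


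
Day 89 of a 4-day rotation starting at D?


Shift D

Shifts: A, B, C, D
Start: D (index 3)
Day 89: (3 + 89 - 1) mod 4
= 91 mod 4
= 3
Index 3 → shift D


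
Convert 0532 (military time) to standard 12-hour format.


Hour: 5
5 < 12 → AM

5:32 AM


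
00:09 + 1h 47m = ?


Start: 9 minutes from midnight
Add: 107 minutes
Total: 116 minutes
Hours: 116 ÷ 60 = 1 remainder 56

01:56


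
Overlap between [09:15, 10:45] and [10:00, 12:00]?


Meeting A: 555-645 (in minutes from midnight)
Meeting B: 600-720
Overlap start = max(555, 600) = 600
Overlap end = min(645, 720) = 645
Overlap = max(0, 645 - 600) = 45 min

45 minutes


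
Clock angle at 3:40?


130.0°

Hour hand = 3×30 + 40×0.5 = 110.0°
Minute hand = 40×6 = 240°
Difference = |110.0 - 240| = 130.0°


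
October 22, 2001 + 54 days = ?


December 15, 2001

Start: October 22, 2001
Add 54 days
October 22 → November 1: 31 - 22 + 1 = 10 days (54 - 10 = 44 left)
November 1 → December 1: 30 - 1 + 1 = 30 days (44 - 30 = 14 left)
December 1 + 14 = December 15, 2001


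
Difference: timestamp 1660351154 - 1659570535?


Difference = 1660351154 - 1659570535 = 780619 seconds
In hours: 780619 / 3600 ≈ 216.8
In days: 780619 / 86400 ≈ 9.03

780619 seconds (216.8 hours / 9.03 days)


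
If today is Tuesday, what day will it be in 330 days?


Start: Tuesday (index 1)
(1 + 330) mod 7
= 331 mod 7
= 2
Index 2 → Wednesday

Wednesday


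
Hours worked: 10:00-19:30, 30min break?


Total time = (19×60+30) - (10×60+0)
= 1170 - 600 = 570 min
Minus break: 570 - 30 = 540 min
= 9h 0m

9h 0m (540 minutes)


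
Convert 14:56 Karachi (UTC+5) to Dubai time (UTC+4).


Time difference = UTC+4 - UTC+5 = -1 hours
New hour = (14 -1) mod 24
= 13 mod 24 = 13
Minutes unchanged → 13:56

13:56


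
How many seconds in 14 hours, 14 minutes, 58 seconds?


Hours: 14 × 3600 = 50400
Minutes: 14 × 60 = 840
Seconds: 58
Total = 50400 + 840 + 58 = 51298

51298 seconds


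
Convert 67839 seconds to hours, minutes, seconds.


Hours: 67839 ÷ 3600 = 18 remainder 3039
Minutes: 3039 ÷ 60 = 50 remainder 39
Seconds: 39

18h 50m 39s


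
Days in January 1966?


31 days

Month: January (month 1)
January has 31 days


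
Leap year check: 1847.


Rules: divisible by 4 AND (not by 100 OR by 400)
1847 ÷ 4 = 461 remainder 3 → not divisible by 4
Not divisible by 4 → not a leap year

No


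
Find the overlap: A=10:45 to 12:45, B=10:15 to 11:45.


Meeting A: 645-765 (in minutes from midnight)
Meeting B: 615-705
Overlap start = max(645, 615) = 645
Overlap end = min(765, 705) = 705
Overlap = max(0, 705 - 645) = 60 min

60 minutes


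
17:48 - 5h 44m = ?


12:04

Start: 1068 minutes from midnight
Subtract: 344 minutes
Remaining: 1068 - 344 = 724
Hours: 12, Minutes: 4


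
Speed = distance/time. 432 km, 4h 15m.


101.6 km/h

Distance: 432 km
Time: 4h 15m = 255 min = 255/60 = 17/4 hours
Speed = 432 ÷ (17/4) = 432 × 4 / 17 = 1728/17 ≈ 101.6 km/h


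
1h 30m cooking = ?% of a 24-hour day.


6.3%

Time: 90 minutes
Day: 1440 minutes
Percentage = (90/1440) × 100 ≈ 6.3%


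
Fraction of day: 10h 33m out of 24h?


Total minutes: 10×60 + 33 = 633
Day = 24×60 = 1440 minutes
Fraction = 633/1440 ≈ 0.4396
As a percentage: 633/1440 × 100 ≈ 43.96%

0.4396 (43.96%)


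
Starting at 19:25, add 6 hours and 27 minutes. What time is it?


01:52 (next day)

Start: 1165 minutes from midnight
Add: 387 minutes
Total: 1552 minutes
Hours: 1552 ÷ 60 = 25 remainder 52
25 ≥ 24 → 25 - 24 = 1 (next day)


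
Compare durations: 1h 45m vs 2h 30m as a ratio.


7:10 (0.70)

Duration 1: 105 minutes
Duration 2: 150 minutes
Ratio = 105:150
GCD = 15
Simplified = 7:10
As a decimal: 7/10 = 0.70


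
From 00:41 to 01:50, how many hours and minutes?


End time in minutes: 1×60 + 50 = 110
Start time in minutes: 0×60 + 41 = 41
Difference = 110 - 41 = 69 minutes
= 1 hours 9 minutes

1h 9m


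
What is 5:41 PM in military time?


Input: 5:41 PM
PM: 5 + 12 = 17

17:41


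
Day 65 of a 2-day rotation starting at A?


Shift A

Shifts: A, B
Start: A (index 0)
Day 65: (0 + 65 - 1) mod 2
= 64 mod 2
= 0
Index 0 → shift A


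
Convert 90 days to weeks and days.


Weeks: 90 ÷ 7 = 12 remainder 6

12 weeks 6 days


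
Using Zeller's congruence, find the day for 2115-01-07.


Monday

Zeller's congruence:
q=7, m=13, k=14, j=21
h = (7 + ⌊13×14/5⌋ + 14 + ⌊14/4⌋ + ⌊21/4⌋ - 2×21) mod 7
= (7 + 36 + 14 + 3 + 5 - 42) mod 7
= 23 mod 7 = 2
h=2 → Monday


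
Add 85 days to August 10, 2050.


Start: August 10, 2050
Add 85 days
August 10 → September 1: 31 - 10 + 1 = 22 days (85 - 22 = 63 left)
September 1 → October 1: 30 - 1 + 1 = 30 days (63 - 30 = 33 left)
October 1 → November 1: 31 - 1 + 1 = 31 days (33 - 31 = 2 left)
November 1 + 2 = November 3, 2050

November 3, 2050


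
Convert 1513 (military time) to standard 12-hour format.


Hour: 15
15 - 12 = 3 → PM

3:13 PM


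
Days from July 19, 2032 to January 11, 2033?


176 days

From July 19, 2032 to January 11, 2033
Rest of July 2032: 31 - 19 = 12
Full months: August 31, September 30, October 31, November 30, December 31
Days into January 2033: 11
Total = 12 + 31 + 30 + 31 + 30 + 31 + 11 = 176 days


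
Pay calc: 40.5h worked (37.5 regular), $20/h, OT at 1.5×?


Regular: 37.5h × $20 = $750.00
Overtime: 40.5 - 37.5 = 3.0h
OT pay: 3.0h × $20 × 1.5 = $90.00
Total = $750.00 + $90.00 = $840.00

$840.00


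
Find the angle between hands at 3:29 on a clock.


69.5°

Hour hand = 3×30 + 29×0.5 = 104.5°
Minute hand = 29×6 = 174°
Difference = |104.5 - 174| = 69.5°


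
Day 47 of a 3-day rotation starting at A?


Shift B

Shifts: A, B, C
Start: A (index 0)
Day 47: (0 + 47 - 1) mod 3
= 46 mod 3
= 1
Index 1 → shift B


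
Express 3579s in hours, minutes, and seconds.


Hours: 3579 ÷ 3600 = 0 remainder 3579
Minutes: 3579 ÷ 60 = 59 remainder 39
Seconds: 39

0h 59m 39s


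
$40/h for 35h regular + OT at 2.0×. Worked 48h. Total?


Regular: 35h × $40 = $1400.00
Overtime: 48 - 35 = 13h
OT pay: 13h × $40 × 2.0 = $1040.00
Total = $1400.00 + $1040.00 = $2440.00

$2440.00


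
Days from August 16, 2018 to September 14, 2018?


29 days

From August 16, 2018 to September 14, 2018
Rest of August 2018: 31 - 16 = 15
Days into September 2018: 14
Total = 15 + 14 = 29 days


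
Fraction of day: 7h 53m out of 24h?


Total minutes: 7×60 + 53 = 473
Day = 24×60 = 1440 minutes
Fraction = 473/1440 ≈ 0.3285
As a percentage: 473/1440 × 100 ≈ 32.85%

0.3285 (32.85%)


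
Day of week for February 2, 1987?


Zeller's congruence:
q=2, m=14, k=86, j=19
h = (2 + ⌊13×15/5⌋ + 86 + ⌊86/4⌋ + ⌊19/4⌋ - 2×19) mod 7
= (2 + 39 + 86 + 21 + 4 - 38) mod 7
= 114 mod 7 = 2
h=2 → Monday

Monday


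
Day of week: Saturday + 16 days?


Start: Saturday (index 5)
(5 + 16) mod 7
= 21 mod 7
= 0
Index 0 → Monday

Monday


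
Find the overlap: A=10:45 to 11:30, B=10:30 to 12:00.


45 minutes

Meeting A: 645-690 (in minutes from midnight)
Meeting B: 630-720
Overlap start = max(645, 630) = 645
Overlap end = min(690, 720) = 690
Overlap = max(0, 690 - 645) = 45 min


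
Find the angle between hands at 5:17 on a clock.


Hour hand = 5×30 + 17×0.5 = 158.5°
Minute hand = 17×6 = 102°
Difference = |158.5 - 102| = 56.5°

56.5°


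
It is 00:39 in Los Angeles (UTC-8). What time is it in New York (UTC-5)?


03:39

Time difference = UTC-5 - UTC-8 = +3 hours
New hour = (0 + 3) mod 24
= 3 mod 24 = 3
Minutes unchanged → 03:39


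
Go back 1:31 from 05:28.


03:57

Start: 328 minutes from midnight
Subtract: 91 minutes
Remaining: 328 - 91 = 237
Hours: 3, Minutes: 57


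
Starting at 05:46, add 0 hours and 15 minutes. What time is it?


06:01

Start: 346 minutes from midnight
Add: 15 minutes
Total: 361 minutes
Hours: 361 ÷ 60 = 6 remainder 1


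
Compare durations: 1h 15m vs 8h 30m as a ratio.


Duration 1: 75 minutes
Duration 2: 510 minutes
Ratio = 75:510
GCD = 15
Simplified = 5:34
As a decimal: 5/34 ≈ 0.15

5:34 (0.15)


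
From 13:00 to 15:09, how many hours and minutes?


2h 9m

End time in minutes: 15×60 + 9 = 909
Start time in minutes: 13×60 + 0 = 780
Difference = 909 - 780 = 129 minutes
= 2 hours 9 minutes


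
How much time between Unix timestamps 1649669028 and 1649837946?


168918 seconds (46.9 hours / 1.96 days)

Difference = 1649837946 - 1649669028 = 168918 seconds
In hours: 168918 / 3600 ≈ 46.9
In days: 168918 / 86400 ≈ 1.96


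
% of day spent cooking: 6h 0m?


25.0%

Time: 360 minutes
Day: 1440 minutes
Percentage = (360/1440) × 100 = 25.0%


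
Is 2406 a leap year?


No

Rules: divisible by 4 AND (not by 100 OR by 400)
2406 ÷ 4 = 601 remainder 2 → not divisible by 4
Not divisible by 4 → not a leap year


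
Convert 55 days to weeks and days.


Weeks: 55 ÷ 7 = 7 remainder 6

7 weeks 6 days


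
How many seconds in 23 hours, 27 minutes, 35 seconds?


Hours: 23 × 3600 = 82800
Minutes: 27 × 60 = 1620
Seconds: 35
Total = 82800 + 1620 + 35 = 84455

84455 seconds


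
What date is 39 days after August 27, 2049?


October 5, 2049

Start: August 27, 2049
Add 39 days
August 27 → September 1: 31 - 27 + 1 = 5 days (39 - 5 = 34 left)
September 1 → October 1: 30 - 1 + 1 = 30 days (34 - 30 = 4 left)
October 1 + 4 = October 5, 2049


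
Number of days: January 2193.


31 days

Month: January (month 1)
January has 31 days


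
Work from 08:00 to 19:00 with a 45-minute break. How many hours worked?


Total time = (19×60+0) - (8×60+0)
= 1140 - 480 = 660 min
Minus break: 660 - 45 = 615 min
= 10h 15m

10h 15m (615 minutes)


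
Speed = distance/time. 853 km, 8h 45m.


97.5 km/h

Distance: 853 km
Time: 8h 45m = 525 min = 525/60 = 35/4 hours
Speed = 853 ÷ (35/4) = 853 × 4 / 35 = 3412/35 ≈ 97.5 km/h


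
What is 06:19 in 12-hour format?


6:19 AM

Hour: 6
6 < 12 → AM


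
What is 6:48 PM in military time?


Input: 6:48 PM
PM: 6 + 12 = 18

18:48


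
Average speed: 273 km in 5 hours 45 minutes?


Distance: 273 km
Time: 5h 45m = 345 min = 345/60 = 23/4 hours
Speed = 273 ÷ (23/4) = 273 × 4 / 23 = 1092/23 ≈ 47.5 km/h

47.5 km/h


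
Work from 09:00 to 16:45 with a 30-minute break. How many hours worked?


7h 15m (435 minutes)

Total time = (16×60+45) - (9×60+0)
= 1005 - 540 = 465 min
Minus break: 465 - 30 = 435 min
= 7h 15m


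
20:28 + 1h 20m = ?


Start: 1228 minutes from midnight
Add: 80 minutes
Total: 1308 minutes
Hours: 1308 ÷ 60 = 21 remainder 48

21:48


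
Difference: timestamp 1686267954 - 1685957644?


Difference = 1686267954 - 1685957644 = 310310 seconds
In hours: 310310 / 3600 ≈ 86.2
In days: 310310 / 86400 ≈ 3.59

310310 seconds (86.2 hours / 3.59 days)


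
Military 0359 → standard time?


3:59 AM

Hour: 3
3 < 12 → AM


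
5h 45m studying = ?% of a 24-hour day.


Time: 345 minutes
Day: 1440 minutes
Percentage = (345/1440) × 100 ≈ 24.0%

24.0%


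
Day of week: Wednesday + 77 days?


Start: Wednesday (index 2)
(2 + 77) mod 7
= 79 mod 7
= 2
Index 2 → Wednesday

Wednesday


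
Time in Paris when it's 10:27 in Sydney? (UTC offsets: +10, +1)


01:27

Time difference = UTC+1 - UTC+10 = -9 hours
New hour = (10 -9) mod 24
= 1 mod 24 = 1
Minutes unchanged → 01:27


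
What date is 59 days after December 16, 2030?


Start: December 16, 2030
Add 59 days
December 16 → January 1: 31 - 16 + 1 = 16 days (59 - 16 = 43 left)
January 1 → February 1: 31 - 1 + 1 = 31 days (43 - 31 = 12 left)
February 1 + 12 = February 13, 2031

February 13, 2031


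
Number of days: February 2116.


Month: February (month 2)
February: 28 or 29 (leap year)
2116 leap year? Yes

29 days


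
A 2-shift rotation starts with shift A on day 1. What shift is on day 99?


Shifts: A, B
Start: A (index 0)
Day 99: (0 + 99 - 1) mod 2
= 98 mod 2
= 0
Index 0 → shift A

Shift A


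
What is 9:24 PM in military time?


Input: 9:24 PM
PM: 9 + 12 = 21

21:24


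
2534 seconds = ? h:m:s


0h 42m 14s

Hours: 2534 ÷ 3600 = 0 remainder 2534
Minutes: 2534 ÷ 60 = 42 remainder 14
Seconds: 14


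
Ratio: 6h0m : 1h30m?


4:1 (4.00)

Duration 1: 360 minutes
Duration 2: 90 minutes
Ratio = 360:90
GCD = 90
Simplified = 4:1
As a decimal: 4/1 = 4.00


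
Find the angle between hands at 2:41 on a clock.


Hour hand = 2×30 + 41×0.5 = 80.5°
Minute hand = 41×6 = 246°
Difference = |80.5 - 246| = 165.5°

165.5°


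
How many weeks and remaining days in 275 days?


39 weeks 2 days

Weeks: 275 ÷ 7 = 39 remainder 2


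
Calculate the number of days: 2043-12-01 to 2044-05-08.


159 days

From December 1, 2043 to May 8, 2044
Rest of December 2043: 31 - 1 = 30
Full months: January 31, February 2044 29, March 31, April 30
Days into May 2044: 8
Total = 30 + 31 + 29 + 31 + 30 + 8 = 159 days


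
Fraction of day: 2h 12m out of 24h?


Total minutes: 2×60 + 12 = 132
Day = 24×60 = 1440 minutes
Fraction = 132/1440 ≈ 0.0917
As a percentage: 132/1440 × 100 ≈ 9.17%

0.0917 (9.17%)


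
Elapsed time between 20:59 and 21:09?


End time in minutes: 21×60 + 9 = 1269
Start time in minutes: 20×60 + 59 = 1259
Difference = 1269 - 1259 = 10 minutes
= 0 hours 10 minutes

0h 10m


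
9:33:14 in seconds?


Hours: 9 × 3600 = 32400
Minutes: 33 × 60 = 1980
Seconds: 14
Total = 32400 + 1980 + 14 = 34394

34394 seconds


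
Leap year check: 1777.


Rules: divisible by 4 AND (not by 100 OR by 400)
1777 ÷ 4 = 444 remainder 1 → not divisible by 4
Not divisible by 4 → not a leap year

No


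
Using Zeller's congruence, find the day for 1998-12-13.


Zeller's congruence:
q=13, m=12, k=98, j=19
h = (13 + ⌊13×13/5⌋ + 98 + ⌊98/4⌋ + ⌊19/4⌋ - 2×19) mod 7
= (13 + 33 + 98 + 24 + 4 - 38) mod 7
= 134 mod 7 = 1
h=1 → Sunday

Sunday


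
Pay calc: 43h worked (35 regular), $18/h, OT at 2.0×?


Regular: 35h × $18 = $630.00
Overtime: 43 - 35 = 8h
OT pay: 8h × $18 × 2.0 = $288.00
Total = $630.00 + $288.00 = $918.00

$918.00


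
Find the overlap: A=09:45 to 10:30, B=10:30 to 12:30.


0 minutes

Meeting A: 585-630 (in minutes from midnight)
Meeting B: 630-750
Overlap start = max(585, 630) = 630
Overlap end = min(630, 750) = 630
Overlap = max(0, 630 - 630) = 0 min
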